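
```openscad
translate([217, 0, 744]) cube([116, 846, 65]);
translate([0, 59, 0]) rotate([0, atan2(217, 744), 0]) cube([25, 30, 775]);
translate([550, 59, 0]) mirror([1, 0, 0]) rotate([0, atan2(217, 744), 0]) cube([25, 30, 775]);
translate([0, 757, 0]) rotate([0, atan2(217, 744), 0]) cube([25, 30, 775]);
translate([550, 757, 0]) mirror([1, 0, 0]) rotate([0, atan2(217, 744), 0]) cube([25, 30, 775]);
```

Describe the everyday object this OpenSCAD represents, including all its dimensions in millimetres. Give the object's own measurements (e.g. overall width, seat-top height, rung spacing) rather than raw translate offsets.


A sawhorse. A 116×846×65 mm beam (x, y, z) sits on two A-frame leg pairs. Each pair is two raked legs of 25×30 mm section (30 mm along y) splaying symmetrically in x. Each leg rises 744 mm vertically over 217 mm of horizontal reach and is 775 mm long along its own axis. Every leg's outer bottom edge rests on the floor and its outer top edge meets a bottom edge of the beam — the left legs (tilting toward +x) meet the beam's −x bottom edge, the right legs (their mirror images, tilting toward −x) meet its +x bottom edge — so the leg tops tuck under the beam, the beam's underside is 744 mm above the floor, and the feet are 550 mm apart outside-to-outside with the beam centred between them. The two leg pairs are set in 59 mm from either end of the beam.


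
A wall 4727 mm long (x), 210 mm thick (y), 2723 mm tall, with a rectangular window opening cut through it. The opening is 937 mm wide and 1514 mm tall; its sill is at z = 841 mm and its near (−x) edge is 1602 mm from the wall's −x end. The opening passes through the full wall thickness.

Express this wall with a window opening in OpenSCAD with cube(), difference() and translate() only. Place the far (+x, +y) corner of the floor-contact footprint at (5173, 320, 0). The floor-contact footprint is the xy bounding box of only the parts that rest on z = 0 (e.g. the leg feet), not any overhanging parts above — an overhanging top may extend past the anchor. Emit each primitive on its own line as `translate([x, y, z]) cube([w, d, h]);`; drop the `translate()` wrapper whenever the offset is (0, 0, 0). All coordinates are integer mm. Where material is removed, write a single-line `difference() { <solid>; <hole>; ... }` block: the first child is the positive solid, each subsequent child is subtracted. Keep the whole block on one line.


difference() { translate([446, 110, 0]) cube([4727, 210, 2723]); translate([2048, 110, 841]) cube([937, 210, 1514]); }


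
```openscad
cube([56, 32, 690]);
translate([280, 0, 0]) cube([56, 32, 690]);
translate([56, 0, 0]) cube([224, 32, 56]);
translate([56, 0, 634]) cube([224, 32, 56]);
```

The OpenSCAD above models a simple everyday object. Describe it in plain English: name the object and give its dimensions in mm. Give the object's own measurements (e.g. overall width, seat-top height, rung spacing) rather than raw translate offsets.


A rectangular picture frame lying in the x–z plane (depth along y). The opening is 224 mm wide (x) by 578 mm tall (z), surrounded by a border 56 mm wide on all four sides. The frame is 32 mm deep and is made of two full-height vertical stiles with two horizontal rails fitted between them.


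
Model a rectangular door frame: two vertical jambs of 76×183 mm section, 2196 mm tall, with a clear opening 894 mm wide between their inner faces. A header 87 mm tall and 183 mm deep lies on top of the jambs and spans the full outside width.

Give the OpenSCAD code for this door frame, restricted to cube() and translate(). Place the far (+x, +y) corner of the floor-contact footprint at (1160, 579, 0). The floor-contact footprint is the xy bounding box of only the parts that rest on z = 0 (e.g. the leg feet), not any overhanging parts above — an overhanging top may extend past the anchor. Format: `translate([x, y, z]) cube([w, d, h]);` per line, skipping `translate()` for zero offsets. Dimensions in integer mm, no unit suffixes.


translate([114, 396, 0]) cube([76, 183, 2196]);
translate([1084, 396, 0]) cube([76, 183, 2196]);
translate([114, 396, 2196]) cube([1046, 183, 87]);


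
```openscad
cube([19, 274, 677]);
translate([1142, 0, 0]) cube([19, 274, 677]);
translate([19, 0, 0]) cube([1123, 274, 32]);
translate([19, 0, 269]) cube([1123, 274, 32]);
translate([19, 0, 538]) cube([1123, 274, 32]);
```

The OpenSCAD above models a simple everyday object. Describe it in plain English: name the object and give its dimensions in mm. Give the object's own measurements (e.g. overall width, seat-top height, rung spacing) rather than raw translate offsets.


An open bookshelf. Two side panels, each 19 mm thick, 274 mm deep and 677 mm tall, stand 1161 mm apart (outside-to-outside). Between them sit 3 shelves, each 32 mm thick and 274 mm deep, spanning the full gap between the sides. The bottom shelf rests on the floor (its underside at z = 0) and the clear gap between one shelf's top and the next shelf's underside is 237 mm.


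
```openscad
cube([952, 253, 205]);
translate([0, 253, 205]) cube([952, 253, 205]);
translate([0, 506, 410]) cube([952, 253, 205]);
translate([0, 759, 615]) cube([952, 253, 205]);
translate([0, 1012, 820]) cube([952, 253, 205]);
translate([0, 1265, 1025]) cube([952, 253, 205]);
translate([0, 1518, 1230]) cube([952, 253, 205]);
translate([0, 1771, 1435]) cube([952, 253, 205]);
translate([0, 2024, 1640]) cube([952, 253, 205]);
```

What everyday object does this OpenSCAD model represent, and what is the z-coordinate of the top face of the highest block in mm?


A staircase. The total rise is 1845 mm.

9 identical blocks, each offset up and back from the previous — a staircase. Each step is 205 mm tall and there are 9 of them, so the total rise is 9 × 205 = 1845 mm.


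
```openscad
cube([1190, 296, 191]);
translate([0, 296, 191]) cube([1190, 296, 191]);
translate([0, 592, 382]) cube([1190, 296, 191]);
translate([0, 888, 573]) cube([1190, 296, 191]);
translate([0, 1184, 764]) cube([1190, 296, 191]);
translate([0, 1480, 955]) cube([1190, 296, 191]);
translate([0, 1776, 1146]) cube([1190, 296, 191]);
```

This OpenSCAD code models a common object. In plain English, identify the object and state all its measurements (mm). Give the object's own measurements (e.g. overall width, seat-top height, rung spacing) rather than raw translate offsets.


A straight staircase of 7 solid steps. Each step is 1190 mm wide (x), 296 mm deep (y, the going) and 191 mm tall (the rise). The first step rests on the floor; each subsequent step sits one going further in +y and one rise higher in +z, directly behind and above the previous step with no overlap.


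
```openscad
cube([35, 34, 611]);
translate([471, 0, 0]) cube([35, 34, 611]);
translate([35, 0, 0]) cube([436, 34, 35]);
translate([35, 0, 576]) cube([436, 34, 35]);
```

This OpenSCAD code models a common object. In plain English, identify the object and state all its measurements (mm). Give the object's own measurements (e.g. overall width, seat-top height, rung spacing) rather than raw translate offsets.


A rectangular picture frame lying in the x–z plane (depth along y). The opening is 436 mm wide (x) by 541 mm tall (z), surrounded by a border 35 mm wide on all four sides. The frame is 34 mm deep and is made of two full-height vertical stiles with two horizontal rails fitted between them.


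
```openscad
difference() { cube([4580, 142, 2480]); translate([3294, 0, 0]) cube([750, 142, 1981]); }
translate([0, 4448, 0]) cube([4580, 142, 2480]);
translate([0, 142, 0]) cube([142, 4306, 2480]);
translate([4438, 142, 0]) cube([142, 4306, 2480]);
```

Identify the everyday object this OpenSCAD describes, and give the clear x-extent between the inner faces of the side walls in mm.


A single room. The interior width is 4296 mm.

Four walls enclosing a rectangle with a door in the front wall — a room. Outside width 4580 minus two 142 mm walls gives 4296 mm.


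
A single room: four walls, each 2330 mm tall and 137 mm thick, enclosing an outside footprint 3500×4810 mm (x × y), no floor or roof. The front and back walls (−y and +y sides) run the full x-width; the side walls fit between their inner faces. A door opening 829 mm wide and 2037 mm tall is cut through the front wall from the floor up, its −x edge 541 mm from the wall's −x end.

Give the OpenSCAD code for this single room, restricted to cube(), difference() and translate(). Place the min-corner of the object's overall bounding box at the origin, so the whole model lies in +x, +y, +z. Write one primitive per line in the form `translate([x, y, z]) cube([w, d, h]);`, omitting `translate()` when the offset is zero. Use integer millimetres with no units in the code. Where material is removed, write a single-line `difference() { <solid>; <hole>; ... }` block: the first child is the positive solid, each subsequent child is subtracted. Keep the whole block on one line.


difference() { cube([3500, 137, 2330]); translate([541, 0, 0]) cube([829, 137, 2037]); }
translate([0, 4673, 0]) cube([3500, 137, 2330]);
translate([0, 137, 0]) cube([137, 4536, 2330]);
translate([3363, 137, 0]) cube([137, 4536, 2330]);


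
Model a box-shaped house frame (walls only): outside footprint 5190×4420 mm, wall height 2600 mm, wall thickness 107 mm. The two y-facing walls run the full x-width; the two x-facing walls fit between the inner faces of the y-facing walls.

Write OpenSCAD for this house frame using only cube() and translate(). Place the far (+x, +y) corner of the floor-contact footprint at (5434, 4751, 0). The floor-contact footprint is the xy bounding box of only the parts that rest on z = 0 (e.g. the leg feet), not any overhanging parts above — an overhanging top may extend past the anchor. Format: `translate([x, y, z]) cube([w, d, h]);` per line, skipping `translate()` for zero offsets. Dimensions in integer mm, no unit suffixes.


translate([244, 331, 0]) cube([5190, 107, 2600]);
translate([244, 4644, 0]) cube([5190, 107, 2600]);
translate([244, 438, 0]) cube([107, 4206, 2600]);
translate([5327, 438, 0]) cube([107, 4206, 2600]);


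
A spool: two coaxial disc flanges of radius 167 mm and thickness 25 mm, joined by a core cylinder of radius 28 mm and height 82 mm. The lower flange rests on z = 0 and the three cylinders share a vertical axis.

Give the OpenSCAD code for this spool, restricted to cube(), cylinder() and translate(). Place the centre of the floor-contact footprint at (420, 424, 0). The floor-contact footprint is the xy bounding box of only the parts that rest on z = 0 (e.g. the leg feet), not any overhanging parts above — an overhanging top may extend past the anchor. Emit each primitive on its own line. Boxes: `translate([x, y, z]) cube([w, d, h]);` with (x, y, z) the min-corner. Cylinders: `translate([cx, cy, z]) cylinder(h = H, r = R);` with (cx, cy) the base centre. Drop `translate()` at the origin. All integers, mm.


translate([420, 424, 0]) cylinder(h = 25, r = 167);
translate([420, 424, 25]) cylinder(h = 82, r = 28);
translate([420, 424, 107]) cylinder(h = 25, r = 167);


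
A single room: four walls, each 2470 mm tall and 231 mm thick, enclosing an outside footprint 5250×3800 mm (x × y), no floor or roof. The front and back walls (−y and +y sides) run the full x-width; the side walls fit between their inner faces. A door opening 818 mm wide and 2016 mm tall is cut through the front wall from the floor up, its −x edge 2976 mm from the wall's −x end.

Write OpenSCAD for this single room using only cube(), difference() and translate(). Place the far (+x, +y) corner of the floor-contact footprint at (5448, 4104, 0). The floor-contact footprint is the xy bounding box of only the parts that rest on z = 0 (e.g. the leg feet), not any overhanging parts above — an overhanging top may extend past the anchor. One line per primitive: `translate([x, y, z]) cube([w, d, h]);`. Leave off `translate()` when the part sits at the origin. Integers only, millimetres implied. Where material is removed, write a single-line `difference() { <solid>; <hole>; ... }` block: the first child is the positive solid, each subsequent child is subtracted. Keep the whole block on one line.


difference() { translate([198, 304, 0]) cube([5250, 231, 2470]); translate([3174, 304, 0]) cube([818, 231, 2016]); }
translate([198, 3873, 0]) cube([5250, 231, 2470]);
translate([198, 535, 0]) cube([231, 3338, 2470]);
translate([5217, 535, 0]) cube([231, 3338, 2470]);


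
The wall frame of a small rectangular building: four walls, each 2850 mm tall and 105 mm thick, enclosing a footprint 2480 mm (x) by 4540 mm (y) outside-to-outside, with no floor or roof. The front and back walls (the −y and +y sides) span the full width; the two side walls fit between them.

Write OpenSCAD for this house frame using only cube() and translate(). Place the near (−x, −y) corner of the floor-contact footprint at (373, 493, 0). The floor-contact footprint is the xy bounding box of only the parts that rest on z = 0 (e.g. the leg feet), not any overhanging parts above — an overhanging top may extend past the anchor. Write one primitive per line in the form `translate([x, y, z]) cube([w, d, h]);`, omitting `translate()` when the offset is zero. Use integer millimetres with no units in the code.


translate([373, 493, 0]) cube([2480, 105, 2850]);
translate([373, 4928, 0]) cube([2480, 105, 2850]);
translate([373, 598, 0]) cube([105, 4330, 2850]);
translate([2748, 598, 0]) cube([105, 4330, 2850]);


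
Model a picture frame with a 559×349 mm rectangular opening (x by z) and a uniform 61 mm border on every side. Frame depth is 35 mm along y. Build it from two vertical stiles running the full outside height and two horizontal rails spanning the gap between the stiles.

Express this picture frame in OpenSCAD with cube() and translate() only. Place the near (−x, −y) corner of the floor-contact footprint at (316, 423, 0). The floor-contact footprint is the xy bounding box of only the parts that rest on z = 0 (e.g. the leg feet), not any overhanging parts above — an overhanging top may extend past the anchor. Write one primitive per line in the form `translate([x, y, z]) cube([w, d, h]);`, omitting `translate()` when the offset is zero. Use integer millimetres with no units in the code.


translate([316, 423, 0]) cube([61, 35, 471]);
translate([936, 423, 0]) cube([61, 35, 471]);
translate([377, 423, 0]) cube([559, 35, 61]);
translate([377, 423, 410]) cube([559, 35, 61]);


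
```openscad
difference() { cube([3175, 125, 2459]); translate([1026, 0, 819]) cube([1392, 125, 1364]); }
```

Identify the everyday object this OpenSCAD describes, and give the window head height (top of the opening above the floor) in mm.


A wall with a window opening. The window head height is 2183 mm.

A wall with a rectangular opening subtracted — a window. Sill at z = 819, opening 1364 mm tall, so the head is at 819 + 1364 = 2183 mm.


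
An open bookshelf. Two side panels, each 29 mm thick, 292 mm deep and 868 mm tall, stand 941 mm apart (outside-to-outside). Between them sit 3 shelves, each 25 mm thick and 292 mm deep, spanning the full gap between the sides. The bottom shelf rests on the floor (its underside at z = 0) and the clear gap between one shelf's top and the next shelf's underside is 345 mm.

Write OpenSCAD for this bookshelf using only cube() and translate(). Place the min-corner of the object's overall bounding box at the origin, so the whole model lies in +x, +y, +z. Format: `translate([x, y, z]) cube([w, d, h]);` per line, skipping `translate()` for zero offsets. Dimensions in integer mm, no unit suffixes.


cube([29, 292, 868]);
translate([912, 0, 0]) cube([29, 292, 868]);
translate([29, 0, 0]) cube([883, 292, 25]);
translate([29, 0, 370]) cube([883, 292, 25]);
translate([29, 0, 740]) cube([883, 292, 25]);


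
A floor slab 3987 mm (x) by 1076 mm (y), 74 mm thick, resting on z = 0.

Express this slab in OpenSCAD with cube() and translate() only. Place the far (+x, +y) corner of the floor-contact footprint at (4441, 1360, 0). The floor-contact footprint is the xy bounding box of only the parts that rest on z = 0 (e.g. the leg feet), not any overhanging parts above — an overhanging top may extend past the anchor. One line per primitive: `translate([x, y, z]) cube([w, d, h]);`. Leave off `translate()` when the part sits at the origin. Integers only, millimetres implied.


translate([454, 284, 0]) cube([3987, 1076, 74]);


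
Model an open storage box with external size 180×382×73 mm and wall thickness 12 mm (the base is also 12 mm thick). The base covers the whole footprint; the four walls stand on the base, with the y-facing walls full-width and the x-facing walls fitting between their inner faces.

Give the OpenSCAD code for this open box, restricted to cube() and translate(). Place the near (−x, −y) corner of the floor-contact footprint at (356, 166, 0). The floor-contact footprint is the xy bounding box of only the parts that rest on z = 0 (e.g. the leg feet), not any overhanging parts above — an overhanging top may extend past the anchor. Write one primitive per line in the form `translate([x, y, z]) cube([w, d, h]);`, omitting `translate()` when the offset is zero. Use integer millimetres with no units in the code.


translate([356, 166, 0]) cube([180, 382, 12]);
translate([356, 166, 12]) cube([180, 12, 61]);
translate([356, 536, 12]) cube([180, 12, 61]);
translate([356, 178, 12]) cube([12, 358, 61]);
translate([524, 178, 12]) cube([12, 358, 61]);


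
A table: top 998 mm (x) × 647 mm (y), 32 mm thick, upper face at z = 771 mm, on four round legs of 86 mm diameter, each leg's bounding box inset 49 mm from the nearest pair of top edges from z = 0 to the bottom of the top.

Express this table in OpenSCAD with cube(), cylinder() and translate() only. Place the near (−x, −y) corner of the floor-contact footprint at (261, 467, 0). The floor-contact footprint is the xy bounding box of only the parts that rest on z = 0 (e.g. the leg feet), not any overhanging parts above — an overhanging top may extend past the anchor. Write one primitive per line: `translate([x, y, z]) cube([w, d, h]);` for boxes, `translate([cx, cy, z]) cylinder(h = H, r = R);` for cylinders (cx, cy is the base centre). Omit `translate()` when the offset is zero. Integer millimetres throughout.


translate([212, 418, 739]) cube([998, 647, 32]);
translate([304, 510, 0]) cylinder(h = 739, r = 43);
translate([1118, 510, 0]) cylinder(h = 739, r = 43);
translate([304, 973, 0]) cylinder(h = 739, r = 43);
translate([1118, 973, 0]) cylinder(h = 739, r = 43);


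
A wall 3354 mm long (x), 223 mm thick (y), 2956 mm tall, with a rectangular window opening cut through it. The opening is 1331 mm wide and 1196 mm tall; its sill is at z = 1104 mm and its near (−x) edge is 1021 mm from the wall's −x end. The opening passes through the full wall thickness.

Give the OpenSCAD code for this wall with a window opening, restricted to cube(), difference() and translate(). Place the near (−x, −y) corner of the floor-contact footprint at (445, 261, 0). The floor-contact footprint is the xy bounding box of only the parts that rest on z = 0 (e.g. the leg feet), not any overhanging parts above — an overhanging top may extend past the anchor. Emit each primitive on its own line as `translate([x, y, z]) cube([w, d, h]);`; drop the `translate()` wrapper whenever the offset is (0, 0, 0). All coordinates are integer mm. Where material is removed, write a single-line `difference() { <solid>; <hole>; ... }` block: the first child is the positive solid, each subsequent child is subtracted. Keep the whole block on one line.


difference() { translate([445, 261, 0]) cube([3354, 223, 2956]); translate([1466, 261, 1104]) cube([1331, 223, 1196]); }


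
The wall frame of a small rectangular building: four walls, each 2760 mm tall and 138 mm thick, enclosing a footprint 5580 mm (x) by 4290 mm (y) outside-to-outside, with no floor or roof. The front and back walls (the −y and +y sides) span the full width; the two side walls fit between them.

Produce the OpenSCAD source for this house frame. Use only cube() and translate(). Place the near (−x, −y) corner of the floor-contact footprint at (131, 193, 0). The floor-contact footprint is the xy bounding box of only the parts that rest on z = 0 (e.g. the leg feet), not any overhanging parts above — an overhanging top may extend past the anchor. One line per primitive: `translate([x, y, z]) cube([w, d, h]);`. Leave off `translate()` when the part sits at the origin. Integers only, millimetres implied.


translate([131, 193, 0]) cube([5580, 138, 2760]);
translate([131, 4345, 0]) cube([5580, 138, 2760]);
translate([131, 331, 0]) cube([138, 4014, 2760]);
translate([5573, 331, 0]) cube([138, 4014, 2760]);


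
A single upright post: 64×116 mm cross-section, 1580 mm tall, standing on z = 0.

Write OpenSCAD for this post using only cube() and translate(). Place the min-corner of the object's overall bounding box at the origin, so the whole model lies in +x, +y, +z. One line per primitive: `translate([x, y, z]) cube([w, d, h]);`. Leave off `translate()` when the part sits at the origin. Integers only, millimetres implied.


cube([64, 116, 1580]);


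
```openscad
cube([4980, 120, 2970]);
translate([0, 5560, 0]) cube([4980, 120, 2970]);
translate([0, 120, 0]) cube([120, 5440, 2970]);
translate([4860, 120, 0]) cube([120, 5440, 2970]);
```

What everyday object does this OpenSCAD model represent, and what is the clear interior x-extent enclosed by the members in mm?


A house (or room) frame. The interior width is 4740 mm.

Four 2970 mm walls enclosing a rectangle with no floor or roof — a room or house frame. Outside width is 4980 mm and wall thickness is 120 mm, so the interior width is 4980 − 2 × 120 = 4740 mm.


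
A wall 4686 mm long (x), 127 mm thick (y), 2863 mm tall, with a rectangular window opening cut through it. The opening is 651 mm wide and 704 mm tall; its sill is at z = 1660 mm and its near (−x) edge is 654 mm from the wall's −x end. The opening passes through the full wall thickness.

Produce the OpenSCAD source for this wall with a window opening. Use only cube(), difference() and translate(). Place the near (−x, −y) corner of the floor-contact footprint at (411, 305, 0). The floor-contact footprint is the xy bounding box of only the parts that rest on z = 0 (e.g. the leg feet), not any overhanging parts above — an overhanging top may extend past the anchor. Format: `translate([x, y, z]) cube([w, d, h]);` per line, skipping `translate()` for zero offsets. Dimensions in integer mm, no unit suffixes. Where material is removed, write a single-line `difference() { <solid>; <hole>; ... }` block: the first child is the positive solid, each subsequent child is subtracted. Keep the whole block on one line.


difference() { translate([411, 305, 0]) cube([4686, 127, 2863]); translate([1065, 305, 1660]) cube([651, 127, 704]); }


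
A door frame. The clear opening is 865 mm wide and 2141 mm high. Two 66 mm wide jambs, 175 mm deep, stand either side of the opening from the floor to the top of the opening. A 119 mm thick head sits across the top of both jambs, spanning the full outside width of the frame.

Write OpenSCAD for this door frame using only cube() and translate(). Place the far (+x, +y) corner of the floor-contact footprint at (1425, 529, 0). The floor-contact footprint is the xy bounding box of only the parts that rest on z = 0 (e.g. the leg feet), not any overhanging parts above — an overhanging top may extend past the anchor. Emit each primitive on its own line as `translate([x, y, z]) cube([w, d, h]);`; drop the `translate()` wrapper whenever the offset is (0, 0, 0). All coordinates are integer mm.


translate([428, 354, 0]) cube([66, 175, 2141]);
translate([1359, 354, 0]) cube([66, 175, 2141]);
translate([428, 354, 2141]) cube([997, 175, 119]);


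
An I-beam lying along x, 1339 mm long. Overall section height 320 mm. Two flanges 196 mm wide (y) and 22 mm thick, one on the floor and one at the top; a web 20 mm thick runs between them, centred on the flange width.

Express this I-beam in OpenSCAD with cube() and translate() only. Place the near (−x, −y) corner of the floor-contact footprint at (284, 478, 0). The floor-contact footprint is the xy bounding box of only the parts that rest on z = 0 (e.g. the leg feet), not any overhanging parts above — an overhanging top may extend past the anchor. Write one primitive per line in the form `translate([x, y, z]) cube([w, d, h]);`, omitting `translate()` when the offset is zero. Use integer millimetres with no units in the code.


translate([284, 478, 0]) cube([1339, 196, 22]);
translate([284, 566, 22]) cube([1339, 20, 276]);
translate([284, 478, 298]) cube([1339, 196, 22]);


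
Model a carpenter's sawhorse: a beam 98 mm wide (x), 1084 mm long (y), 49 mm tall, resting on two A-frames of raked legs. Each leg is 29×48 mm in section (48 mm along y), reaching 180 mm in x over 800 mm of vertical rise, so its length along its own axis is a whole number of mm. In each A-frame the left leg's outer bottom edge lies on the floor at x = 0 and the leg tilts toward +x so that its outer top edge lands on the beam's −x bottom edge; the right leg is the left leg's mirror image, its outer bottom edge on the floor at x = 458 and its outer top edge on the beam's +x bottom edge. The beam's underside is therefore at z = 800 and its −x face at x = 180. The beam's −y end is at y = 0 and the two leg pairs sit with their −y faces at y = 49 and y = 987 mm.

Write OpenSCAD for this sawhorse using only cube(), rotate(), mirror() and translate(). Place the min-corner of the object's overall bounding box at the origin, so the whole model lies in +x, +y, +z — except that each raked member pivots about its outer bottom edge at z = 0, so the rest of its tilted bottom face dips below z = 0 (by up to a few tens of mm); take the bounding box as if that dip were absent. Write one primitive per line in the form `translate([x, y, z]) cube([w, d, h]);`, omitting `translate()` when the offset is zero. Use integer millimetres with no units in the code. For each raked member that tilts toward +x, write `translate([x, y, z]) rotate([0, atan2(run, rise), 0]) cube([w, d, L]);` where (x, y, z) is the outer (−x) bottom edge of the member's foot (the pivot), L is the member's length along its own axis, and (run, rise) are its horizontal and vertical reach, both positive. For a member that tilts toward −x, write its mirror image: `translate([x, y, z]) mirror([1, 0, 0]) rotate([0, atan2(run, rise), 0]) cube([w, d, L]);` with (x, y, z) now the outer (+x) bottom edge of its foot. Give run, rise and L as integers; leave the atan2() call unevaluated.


translate([180, 0, 800]) cube([98, 1084, 49]);
translate([0, 49, 0]) rotate([0, atan2(180, 800), 0]) cube([29, 48, 820]);
translate([458, 49, 0]) mirror([1, 0, 0]) rotate([0, atan2(180, 800), 0]) cube([29, 48, 820]);
translate([0, 987, 0]) rotate([0, atan2(180, 800), 0]) cube([29, 48, 820]);
translate([458, 987, 0]) mirror([1, 0, 0]) rotate([0, atan2(180, 800), 0]) cube([29, 48, 820]);


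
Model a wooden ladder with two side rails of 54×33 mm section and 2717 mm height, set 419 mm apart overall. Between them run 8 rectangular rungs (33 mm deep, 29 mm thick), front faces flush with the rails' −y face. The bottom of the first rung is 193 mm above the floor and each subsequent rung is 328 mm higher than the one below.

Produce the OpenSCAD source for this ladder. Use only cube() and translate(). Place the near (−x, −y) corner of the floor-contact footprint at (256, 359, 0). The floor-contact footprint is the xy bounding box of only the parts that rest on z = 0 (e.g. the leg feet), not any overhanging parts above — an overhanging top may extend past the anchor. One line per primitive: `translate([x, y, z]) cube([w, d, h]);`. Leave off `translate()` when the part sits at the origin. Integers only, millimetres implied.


translate([256, 359, 0]) cube([54, 33, 2717]);
translate([621, 359, 0]) cube([54, 33, 2717]);
translate([310, 359, 193]) cube([311, 33, 29]);
translate([310, 359, 521]) cube([311, 33, 29]);
translate([310, 359, 849]) cube([311, 33, 29]);
translate([310, 359, 1177]) cube([311, 33, 29]);
translate([310, 359, 1505]) cube([311, 33, 29]);
translate([310, 359, 1833]) cube([311, 33, 29]);
translate([310, 359, 2161]) cube([311, 33, 29]);
translate([310, 359, 2489]) cube([311, 33, 29]);


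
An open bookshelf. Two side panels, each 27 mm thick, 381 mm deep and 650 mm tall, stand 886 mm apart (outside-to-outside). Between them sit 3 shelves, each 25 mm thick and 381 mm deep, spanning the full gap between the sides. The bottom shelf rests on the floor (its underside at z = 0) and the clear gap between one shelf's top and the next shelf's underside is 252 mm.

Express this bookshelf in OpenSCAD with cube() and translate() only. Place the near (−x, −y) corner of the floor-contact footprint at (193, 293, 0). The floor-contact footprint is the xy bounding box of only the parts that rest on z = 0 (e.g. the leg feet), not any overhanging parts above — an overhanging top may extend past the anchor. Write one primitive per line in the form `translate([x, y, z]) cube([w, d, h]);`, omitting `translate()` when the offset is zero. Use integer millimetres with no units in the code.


translate([193, 293, 0]) cube([27, 381, 650]);
translate([1052, 293, 0]) cube([27, 381, 650]);
translate([220, 293, 0]) cube([832, 381, 25]);
translate([220, 293, 277]) cube([832, 381, 25]);
translate([220, 293, 554]) cube([832, 381, 25]);


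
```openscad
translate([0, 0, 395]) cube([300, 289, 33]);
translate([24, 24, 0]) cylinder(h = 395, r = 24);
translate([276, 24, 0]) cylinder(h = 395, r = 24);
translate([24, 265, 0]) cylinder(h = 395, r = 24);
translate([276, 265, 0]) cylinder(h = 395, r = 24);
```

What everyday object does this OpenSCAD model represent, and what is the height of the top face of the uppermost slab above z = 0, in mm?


A stool. The seat height is 428 mm.

A 300×289×33 slab at z = 395 on four corner cylinders — a stool. The seat top is 395 + 33 = 428 mm.


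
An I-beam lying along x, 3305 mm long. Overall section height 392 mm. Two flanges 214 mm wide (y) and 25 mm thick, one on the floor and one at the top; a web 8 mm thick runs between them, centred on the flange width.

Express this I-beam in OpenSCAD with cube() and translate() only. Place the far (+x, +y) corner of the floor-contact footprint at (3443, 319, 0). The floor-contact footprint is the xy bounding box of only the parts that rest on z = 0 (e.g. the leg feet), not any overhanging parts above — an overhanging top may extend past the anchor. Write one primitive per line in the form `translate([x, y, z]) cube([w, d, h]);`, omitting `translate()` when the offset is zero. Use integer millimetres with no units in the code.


translate([138, 105, 0]) cube([3305, 214, 25]);
translate([138, 208, 25]) cube([3305, 8, 342]);
translate([138, 105, 367]) cube([3305, 214, 25]);


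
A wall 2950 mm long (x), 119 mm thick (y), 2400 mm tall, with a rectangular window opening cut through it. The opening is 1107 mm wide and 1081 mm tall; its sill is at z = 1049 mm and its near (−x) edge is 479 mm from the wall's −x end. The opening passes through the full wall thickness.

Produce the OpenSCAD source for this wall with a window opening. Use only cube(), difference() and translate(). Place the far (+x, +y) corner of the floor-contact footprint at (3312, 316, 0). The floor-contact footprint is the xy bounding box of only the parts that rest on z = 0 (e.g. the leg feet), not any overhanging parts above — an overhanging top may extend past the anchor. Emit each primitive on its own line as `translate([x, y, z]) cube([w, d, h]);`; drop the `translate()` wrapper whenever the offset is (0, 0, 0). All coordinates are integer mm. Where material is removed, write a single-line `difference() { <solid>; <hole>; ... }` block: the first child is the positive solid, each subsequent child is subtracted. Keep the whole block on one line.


difference() { translate([362, 197, 0]) cube([2950, 119, 2400]); translate([841, 197, 1049]) cube([1107, 119, 1081]); }


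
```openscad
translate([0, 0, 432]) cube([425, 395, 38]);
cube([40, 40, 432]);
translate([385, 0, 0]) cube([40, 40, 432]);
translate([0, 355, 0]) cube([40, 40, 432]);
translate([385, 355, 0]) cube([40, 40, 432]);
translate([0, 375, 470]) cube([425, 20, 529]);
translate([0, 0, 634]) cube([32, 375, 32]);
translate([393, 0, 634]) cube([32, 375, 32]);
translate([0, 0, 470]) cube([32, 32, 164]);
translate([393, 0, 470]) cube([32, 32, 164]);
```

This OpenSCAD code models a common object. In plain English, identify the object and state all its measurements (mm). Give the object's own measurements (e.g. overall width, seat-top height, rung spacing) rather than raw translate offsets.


A chair. The seat is a 425×395×38 mm slab with its top at z = 470 mm, on four 40×40 mm corner legs (flush with the seat edges, standing on z = 0). A flat backrest 20 mm thick, 529 mm tall, spans the full seat width and rises from the seat top along its +y edge, rear face flush with the rear of the seat. Two armrests of 32×32 mm section run along each side from the seat's front edge to the front of the backrest, top faces 196 mm above the seat top and outer faces flush with the seat's x-edges; a 32×32 mm post under the front of each armrest stands on the seat at the front corner.


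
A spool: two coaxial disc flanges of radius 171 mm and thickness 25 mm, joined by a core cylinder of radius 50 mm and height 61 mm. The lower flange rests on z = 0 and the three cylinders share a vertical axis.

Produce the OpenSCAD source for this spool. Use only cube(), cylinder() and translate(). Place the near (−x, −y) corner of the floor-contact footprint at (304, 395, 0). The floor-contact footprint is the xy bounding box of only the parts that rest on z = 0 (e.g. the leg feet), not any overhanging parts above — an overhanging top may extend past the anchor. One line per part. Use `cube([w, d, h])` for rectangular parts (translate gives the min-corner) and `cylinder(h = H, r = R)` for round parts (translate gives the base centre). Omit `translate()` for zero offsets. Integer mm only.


translate([475, 566, 0]) cylinder(h = 25, r = 171);
translate([475, 566, 25]) cylinder(h = 61, r = 50);
translate([475, 566, 86]) cylinder(h = 25, r = 171);


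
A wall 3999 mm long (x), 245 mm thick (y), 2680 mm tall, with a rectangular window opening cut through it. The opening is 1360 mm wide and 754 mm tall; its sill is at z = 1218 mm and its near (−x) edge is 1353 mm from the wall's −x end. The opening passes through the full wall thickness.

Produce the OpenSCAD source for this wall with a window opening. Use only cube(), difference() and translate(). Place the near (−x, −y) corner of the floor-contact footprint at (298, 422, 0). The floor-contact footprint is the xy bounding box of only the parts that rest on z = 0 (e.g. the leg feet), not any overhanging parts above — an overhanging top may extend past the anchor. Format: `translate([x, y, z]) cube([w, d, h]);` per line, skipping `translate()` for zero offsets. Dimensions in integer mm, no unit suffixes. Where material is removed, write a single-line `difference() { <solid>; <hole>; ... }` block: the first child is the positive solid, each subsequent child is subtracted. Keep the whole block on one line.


difference() { translate([298, 422, 0]) cube([3999, 245, 2680]); translate([1651, 422, 1218]) cube([1360, 245, 754]); }


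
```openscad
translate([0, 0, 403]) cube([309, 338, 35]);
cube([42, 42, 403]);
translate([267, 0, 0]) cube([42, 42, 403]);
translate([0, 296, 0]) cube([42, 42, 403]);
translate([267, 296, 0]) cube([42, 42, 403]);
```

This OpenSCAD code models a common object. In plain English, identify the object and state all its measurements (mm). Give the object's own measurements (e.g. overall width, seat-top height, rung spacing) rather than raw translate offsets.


A simple wooden stool: a rectangular seat 309 mm (x) by 338 mm (y), 35 mm thick, top face at z = 438 mm, on four square legs, each 42×42 mm in cross-section. The legs rest on z = 0, each flush with a corner of the seat.


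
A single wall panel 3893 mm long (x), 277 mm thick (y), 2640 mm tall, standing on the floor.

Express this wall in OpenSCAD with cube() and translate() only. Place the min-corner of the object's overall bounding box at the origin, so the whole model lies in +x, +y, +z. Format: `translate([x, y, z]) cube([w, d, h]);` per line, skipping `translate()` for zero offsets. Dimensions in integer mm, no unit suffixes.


cube([3893, 277, 2640]);


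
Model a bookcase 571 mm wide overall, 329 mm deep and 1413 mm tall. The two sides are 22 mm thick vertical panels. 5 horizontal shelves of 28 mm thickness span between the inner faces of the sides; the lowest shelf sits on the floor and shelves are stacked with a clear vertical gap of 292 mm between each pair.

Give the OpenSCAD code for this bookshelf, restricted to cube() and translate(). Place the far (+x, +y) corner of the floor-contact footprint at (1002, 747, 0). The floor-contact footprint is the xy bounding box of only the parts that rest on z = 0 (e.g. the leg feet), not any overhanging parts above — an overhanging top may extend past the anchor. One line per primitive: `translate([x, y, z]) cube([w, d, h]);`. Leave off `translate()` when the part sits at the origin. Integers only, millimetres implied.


translate([431, 418, 0]) cube([22, 329, 1413]);
translate([980, 418, 0]) cube([22, 329, 1413]);
translate([453, 418, 0]) cube([527, 329, 28]);
translate([453, 418, 320]) cube([527, 329, 28]);
translate([453, 418, 640]) cube([527, 329, 28]);
translate([453, 418, 960]) cube([527, 329, 28]);
translate([453, 418, 1280]) cube([527, 329, 28]);


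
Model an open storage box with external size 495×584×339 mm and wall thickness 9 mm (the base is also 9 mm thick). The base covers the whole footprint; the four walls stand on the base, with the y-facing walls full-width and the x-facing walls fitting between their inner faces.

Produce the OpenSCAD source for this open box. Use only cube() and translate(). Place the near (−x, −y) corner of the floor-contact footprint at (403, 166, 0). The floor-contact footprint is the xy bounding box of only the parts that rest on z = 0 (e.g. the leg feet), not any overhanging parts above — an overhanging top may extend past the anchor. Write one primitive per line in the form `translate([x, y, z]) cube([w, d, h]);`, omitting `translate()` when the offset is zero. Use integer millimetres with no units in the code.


translate([403, 166, 0]) cube([495, 584, 9]);
translate([403, 166, 9]) cube([495, 9, 330]);
translate([403, 741, 9]) cube([495, 9, 330]);
translate([403, 175, 9]) cube([9, 566, 330]);
translate([889, 175, 9]) cube([9, 566, 330]);


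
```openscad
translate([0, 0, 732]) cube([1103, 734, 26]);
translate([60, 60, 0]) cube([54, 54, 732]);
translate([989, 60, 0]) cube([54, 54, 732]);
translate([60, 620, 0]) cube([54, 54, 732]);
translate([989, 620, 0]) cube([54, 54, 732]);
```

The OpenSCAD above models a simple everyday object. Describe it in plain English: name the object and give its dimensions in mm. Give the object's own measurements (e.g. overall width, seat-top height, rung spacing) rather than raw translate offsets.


A table: top 1103 mm (x) × 734 mm (y), 26 mm thick, upper face at z = 758 mm, on four 54×54 mm square legs, each inset 60 mm from the nearest pair of top edges from z = 0 to the bottom of the top.


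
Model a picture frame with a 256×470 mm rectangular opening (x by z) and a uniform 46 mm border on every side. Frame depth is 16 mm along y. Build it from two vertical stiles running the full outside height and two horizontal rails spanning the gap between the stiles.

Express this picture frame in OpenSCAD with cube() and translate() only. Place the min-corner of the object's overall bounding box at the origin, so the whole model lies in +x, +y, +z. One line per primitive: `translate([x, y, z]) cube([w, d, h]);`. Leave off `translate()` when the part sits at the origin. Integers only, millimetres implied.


cube([46, 16, 562]);
translate([302, 0, 0]) cube([46, 16, 562]);
translate([46, 0, 0]) cube([256, 16, 46]);
translate([46, 0, 516]) cube([256, 16, 46]);
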